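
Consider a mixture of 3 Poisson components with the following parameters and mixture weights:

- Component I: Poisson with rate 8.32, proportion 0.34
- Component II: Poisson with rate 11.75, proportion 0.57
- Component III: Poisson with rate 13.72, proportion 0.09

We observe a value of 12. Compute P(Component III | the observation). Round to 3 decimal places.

The responsibility of component k is π_k f_k(x) divided by Σ_j π_j f_j(x).
Component likelihoods at x = 12:
  L_I = 0.0559516
  L_II = 0.114066
  L_III = 0.102186
Unnormalised posteriors:
  π_I·L_I = 0.34 × 0.0559516 = 0.0190236
  π_II·L_II = 0.57 × 0.114066 = 0.0650178
  π_III·L_III = 0.09 × 0.102186 = 0.00919675
Marginal: 0.0190236 + 0.0650178 + 0.00919675 = 0.0932381
So the posterior for Component III is 0.00919675 / 0.0932381 ≈ 0.099.

0.099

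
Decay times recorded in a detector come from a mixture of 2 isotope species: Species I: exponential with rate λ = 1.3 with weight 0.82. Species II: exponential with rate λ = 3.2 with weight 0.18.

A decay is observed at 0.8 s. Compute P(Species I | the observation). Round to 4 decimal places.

0.8943

The responsibility of component k is w_k f_k(x) divided by Σ_j w_j f_j(x).
Exponential densities:
  L_I = 1.3·e^(−1.3·0.8) = 1.3·e^(−1.0400) = 0.459491
  L_II = 3.2·e^(−3.2·0.8) = 3.2·e^(−2.5600) = 0.247375
Prior × likelihood for each component:
  w_I·L_I = 0.82 × 0.459491 = 0.376783
  w_II·L_II = 0.18 × 0.247375 = 0.0445275
Normaliser: 0.376783 + 0.0445275 = 0.42131
So the posterior for Species I is 0.376783 / 0.42131 ≈ 0.8943.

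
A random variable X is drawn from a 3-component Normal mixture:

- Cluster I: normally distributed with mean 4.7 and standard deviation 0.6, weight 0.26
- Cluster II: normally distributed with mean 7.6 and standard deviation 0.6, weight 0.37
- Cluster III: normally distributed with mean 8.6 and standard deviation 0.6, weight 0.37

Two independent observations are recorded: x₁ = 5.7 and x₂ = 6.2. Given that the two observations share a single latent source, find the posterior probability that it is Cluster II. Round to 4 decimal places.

0.0537

P(component k | x) = π_k·f_k(x) / marginal(x), where marginal(x) = Σ_j π_j·f_j(x).
Since both observations come from the same component, the likelihood for component k is f_k(x₁)·f_k(x₂).
  f_I = [0.165795] × [0.0292138] = 0.00484351
  f_II = [0.00441829] × [0.0437031] = 0.000193093
  f_III = [5.62287e-06] × [0.00022305] = 1.25418e-09
Weight by the priors:
  π_I·f_I = 0.26 × 0.00484351 = 0.00125931
  π_II·f_II = 0.37 × 0.000193093 = 7.14445e-05
  π_III·f_III = 0.37 × 1.25418e-09 = 4.64048e-10
Normaliser: 0.00125931 + 7.14445e-05 + 4.64048e-10 = 0.00133076
So the posterior for Cluster II is 7.14445e-05 / 0.00133076 ≈ 0.0537.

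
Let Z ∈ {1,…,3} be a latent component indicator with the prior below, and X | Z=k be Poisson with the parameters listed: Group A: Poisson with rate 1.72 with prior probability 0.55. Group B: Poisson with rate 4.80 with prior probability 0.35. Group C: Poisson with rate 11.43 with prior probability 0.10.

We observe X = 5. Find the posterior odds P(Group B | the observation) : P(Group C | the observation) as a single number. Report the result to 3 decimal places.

34.627

Since P(k|x) ∝ w_k f_k(x), the posterior odds are w_i f_i(x) / (w_j f_j(x)).
Poisson probabilities:
  L_A = e^(−1.72)·1.72^5/5! = 0.0224633
  L_B = e^(−4.80)·4.80^5/5! = 0.174748
  L_C = e^(−11.43)·11.43^5/5! = 0.017663
Odds = (0.35/0.10) × (0.174748/0.017663) = 3.5 × 9.89344 ≈ 34.627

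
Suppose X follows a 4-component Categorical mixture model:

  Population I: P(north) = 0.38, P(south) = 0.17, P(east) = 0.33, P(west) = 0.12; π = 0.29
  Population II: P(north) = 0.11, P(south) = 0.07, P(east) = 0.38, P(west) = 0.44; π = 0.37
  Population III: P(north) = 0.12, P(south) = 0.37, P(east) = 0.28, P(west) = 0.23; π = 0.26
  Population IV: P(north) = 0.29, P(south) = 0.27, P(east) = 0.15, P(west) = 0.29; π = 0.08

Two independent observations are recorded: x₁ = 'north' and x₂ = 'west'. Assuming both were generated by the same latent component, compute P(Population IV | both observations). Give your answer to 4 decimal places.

Posterior ∝ prior × likelihood, so P(k | x) ∝ w_k f_k(x); normalise over all components.
Since both observations come from the same component, the likelihood for component k is f_k(x₁)·f_k(x₂).
  L_I = [0.38] × [0.12] = 0.0456
  L_II = [0.11] × [0.44] = 0.0484
  L_III = [0.12] × [0.23] = 0.0276
  L_IV = [0.29] × [0.29] = 0.0841
Multiply by the mixture weights:
  w_I·L_I = 0.29 × 0.0456 = 0.013224
  w_II·L_II = 0.37 × 0.0484 = 0.017908
  w_III·L_III = 0.26 × 0.0276 = 0.007176
  w_IV·L_IV = 0.08 × 0.0841 = 0.006728
Denominator: 0.013224 + 0.017908 + 0.007176 + 0.006728 = 0.045036
P(Population IV | x) ≈ 0.1494

0.1494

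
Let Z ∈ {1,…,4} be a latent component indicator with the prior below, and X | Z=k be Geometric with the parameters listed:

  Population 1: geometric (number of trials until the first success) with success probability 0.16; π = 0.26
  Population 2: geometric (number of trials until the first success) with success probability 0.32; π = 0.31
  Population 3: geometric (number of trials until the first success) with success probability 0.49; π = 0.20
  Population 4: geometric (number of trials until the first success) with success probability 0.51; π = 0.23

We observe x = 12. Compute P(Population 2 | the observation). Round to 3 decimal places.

P(component k | x) = w_k·f_k(x) / marginal(x), where marginal(x) = Σ_j w_j·f_j(x).
Geometric probabilities:
  p_1 = 0.16·(1−0.16)^11 = 0.16·0.146917 = 0.0235067
  p_2 = 0.32·(1−0.32)^11 = 0.32·0.0143747 = 0.0045999
  p_3 = 0.49·(1−0.49)^11 = 0.49·0.000607116 = 0.000297487
  p_4 = 0.51·(1−0.51)^11 = 0.51·0.000390982 = 0.000199401
Unnormalised posteriors:
  w_1·p_1 = 0.26 × 0.0235067 = 0.00611175
  w_2·p_2 = 0.31 × 0.0045999 = 0.00142597
  w_3·p_3 = 0.20 × 0.000297487 = 5.94974e-05
  w_4·p_4 = 0.23 × 0.000199401 = 4.58622e-05
Marginal: 0.00611175 + 0.00142597 + 5.94974e-05 + 4.58622e-05 = 0.00764308
P(Population 2 | data) = 0.00142597 / 0.00764308 ≈ 0.187

0.187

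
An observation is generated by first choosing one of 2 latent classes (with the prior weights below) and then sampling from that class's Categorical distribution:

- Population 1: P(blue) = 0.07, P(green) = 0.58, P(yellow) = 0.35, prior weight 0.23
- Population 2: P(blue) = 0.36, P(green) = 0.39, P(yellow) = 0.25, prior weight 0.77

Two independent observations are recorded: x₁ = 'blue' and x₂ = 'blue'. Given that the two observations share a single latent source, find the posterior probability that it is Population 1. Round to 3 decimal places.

Posterior ∝ prior × likelihood, so P(k | x) ∝ π_k f_k(x); normalise over all components.
Since both observations come from the same component, the likelihood for component k is f_k(x₁)·f_k(x₂).
  L_1 = [P(blue | comp) = 0.07] × [0.07] = 0.0049
  L_2 = [P(blue | comp) = 0.36] × [0.36] = 0.1296
Multiply by the mixture weights:
  π_1·L_1 = 0.23 × 0.0049 = 0.001127
  π_2·L_2 = 0.77 × 0.1296 = 0.099792
Sum: 0.001127 + 0.099792 = 0.100919
Responsibility of Population 1: 0.001127 / 0.100919 ≈ 0.011

0.011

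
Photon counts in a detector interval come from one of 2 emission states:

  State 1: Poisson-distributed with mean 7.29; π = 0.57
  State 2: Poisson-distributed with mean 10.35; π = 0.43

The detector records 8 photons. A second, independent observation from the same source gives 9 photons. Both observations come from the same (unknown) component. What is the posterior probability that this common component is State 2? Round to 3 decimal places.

0.391

Apply Bayes' rule: the posterior for each component is proportional to its prior times its likelihood at x.
Since both observations come from the same component, the likelihood for component k is f_k(x₁)·f_k(x₂).
  f_1 = [e^(−7.29)·7.29^8/8! = 0.134987] × [0.10934] = 0.0147595
  f_2 = [e^(−10.35)·10.35^8/8! = 0.104485] × [0.120158] = 0.0125547
Multiply by the mixture weights:
  w_1·f_1 = 0.57 × 0.0147595 = 0.0084129
  w_2·f_2 = 0.43 × 0.0125547 = 0.00539852
Marginal: 0.0084129 + 0.00539852 = 0.0138114
P(State 2 | x) = 0.00539852 / 0.0138114 ≈ 0.391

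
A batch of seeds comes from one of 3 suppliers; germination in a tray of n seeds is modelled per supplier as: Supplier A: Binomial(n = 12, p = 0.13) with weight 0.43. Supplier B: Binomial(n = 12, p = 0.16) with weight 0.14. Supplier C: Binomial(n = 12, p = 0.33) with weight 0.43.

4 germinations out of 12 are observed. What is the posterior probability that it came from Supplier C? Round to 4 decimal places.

Posterior ∝ prior × likelihood, so P(k | x) ∝ P(Z=k) f_k(x); normalise over all components.
Binomial probabilities:
  f_A = C(12,4)·0.13^4·0.87^8 = 495·0.00028561·0.328212 = 0.0464016
  f_B = C(12,4)·0.16^4·0.84^8 = 495·0.00065536·0.247876 = 0.0804117
  f_C = C(12,4)·0.33^4·0.67^8 = 495·0.0118592·0.0406068 = 0.238374
Weight by the priors:
  P(Z=A)·f_A = 0.43 × 0.0464016 = 0.0199527
  P(Z=B)·f_B = 0.14 × 0.0804117 = 0.0112576
  P(Z=C)·f_C = 0.43 × 0.238374 = 0.102501
Normaliser: 0.0199527 + 0.0112576 + 0.102501 = 0.133711
P(Supplier C | the observation) ≈ 0.7666

0.7666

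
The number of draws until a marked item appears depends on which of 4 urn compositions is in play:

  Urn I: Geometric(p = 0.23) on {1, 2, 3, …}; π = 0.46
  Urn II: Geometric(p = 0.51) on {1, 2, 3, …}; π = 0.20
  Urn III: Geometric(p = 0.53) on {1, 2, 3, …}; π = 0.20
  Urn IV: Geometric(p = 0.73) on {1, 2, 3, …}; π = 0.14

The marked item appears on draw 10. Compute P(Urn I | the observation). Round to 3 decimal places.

0.972

Posterior ∝ prior × likelihood, so P(k | x) ∝ π_k f_k(x); normalise over all components.
Evaluate each component's likelihood at the observed value:
  f_I = 0.23·(1−0.23)^9 = 0.23·0.0951517 = 0.0218849
  f_II = 0.51·(1−0.51)^9 = 0.51·0.00162841 = 0.000830491
  f_III = 0.53·(1−0.53)^9 = 0.53·0.00111913 = 0.000593139
  f_IV = 0.73·(1−0.73)^9 = 0.73·7.6256e-06 = 5.56669e-06
Unnormalised posteriors:
  π_I·f_I = 0.46 × 0.0218849 = 0.010067
  π_II·f_II = 0.20 × 0.000830491 = 0.000166098
  π_III·f_III = 0.20 × 0.000593139 = 0.000118628
  π_IV·f_IV = 0.14 × 5.56669e-06 = 7.79336e-07
Marginal: 0.010067 + 0.000166098 + 0.000118628 + 7.79336e-07 = 0.0103526
Responsibility of Urn I: 0.010067 / 0.0103526 ≈ 0.972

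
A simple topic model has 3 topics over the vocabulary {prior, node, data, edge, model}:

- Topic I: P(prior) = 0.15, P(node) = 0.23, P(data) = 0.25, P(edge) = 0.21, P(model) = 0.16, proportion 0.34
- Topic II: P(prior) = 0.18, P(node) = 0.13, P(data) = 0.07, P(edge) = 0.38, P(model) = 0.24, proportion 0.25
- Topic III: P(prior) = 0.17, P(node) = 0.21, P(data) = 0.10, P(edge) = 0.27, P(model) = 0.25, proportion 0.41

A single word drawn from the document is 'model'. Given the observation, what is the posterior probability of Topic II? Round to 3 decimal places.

0.277

By Bayes' theorem, P(k | x) = w_k f_k(x) / Σ_j w_j f_j(x).
Categorical probabilities:
  L_I = P(model | comp) = 0.16
  L_II = P(model | comp) = 0.24
  L_III = P(model | comp) = 0.25
Multiply by the mixture weights:
  w_I·L_I = 0.34 × 0.16 = 0.0544
  w_II·L_II = 0.25 × 0.24 = 0.06
  w_III·L_III = 0.41 × 0.25 = 0.1025
Evidence: 0.0544 + 0.06 + 0.1025 = 0.2169
So the posterior for Topic II is 0.06 / 0.2169 ≈ 0.277.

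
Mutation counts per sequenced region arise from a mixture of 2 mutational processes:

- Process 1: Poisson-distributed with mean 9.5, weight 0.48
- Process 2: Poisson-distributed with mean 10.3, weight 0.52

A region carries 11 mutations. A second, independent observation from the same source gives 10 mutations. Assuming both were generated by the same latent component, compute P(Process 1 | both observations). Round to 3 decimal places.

0.456

P(component k | x) = w_k·f_k(x) / marginal(x), where marginal(x) = Σ_j w_j·f_j(x).
Since both observations come from the same component, the likelihood for component k is f_k(x₁)·f_k(x₂).
  p_1 = [e^(−9.5)·9.5^11/11! = 0.106661] × [0.123502] = 0.0131729
  p_2 = [e^(−10.3)·10.3^11/11! = 0.116633] × [0.124559] = 0.0145277
Multiply by the mixture weights:
  w_1·p_1 = 0.48 × 0.0131729 = 0.006323
  w_2·p_2 = 0.52 × 0.0145277 = 0.0075544
Marginal: 0.006323 + 0.0075544 = 0.0138774
So the posterior for Process 1 is 0.006323 / 0.0138774 ≈ 0.456.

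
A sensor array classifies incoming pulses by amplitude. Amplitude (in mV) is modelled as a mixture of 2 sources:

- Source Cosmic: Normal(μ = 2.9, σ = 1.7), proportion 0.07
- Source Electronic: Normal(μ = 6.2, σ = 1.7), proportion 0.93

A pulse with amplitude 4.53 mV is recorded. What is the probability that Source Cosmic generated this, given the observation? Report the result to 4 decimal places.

0.0715

Posterior ∝ prior × likelihood, so P(k | x) ∝ π_k f_k(x); normalise over all components.
Normal densities:
  L_Cosmic = (1/(1.7·√(2π)))·exp(−(4.53−2.9)²/(2·1.7²)) = 0.234672·exp(-0.45967) = 0.148193
  L_Electronic = (1/(1.7·√(2π)))·exp(−(4.53−6.2)²/(2·1.7²)) = 0.234672·exp(-0.48251) = 0.144847
Prior × likelihood for each component:
  π_Cosmic·L_Cosmic = 0.07 × 0.148193 = 0.0103735
  π_Electronic·L_Electronic = 0.93 × 0.144847 = 0.134708
Marginal: 0.0103735 + 0.134708 = 0.145081
So the posterior for Source Cosmic is 0.0103735 / 0.145081 ≈ 0.0715.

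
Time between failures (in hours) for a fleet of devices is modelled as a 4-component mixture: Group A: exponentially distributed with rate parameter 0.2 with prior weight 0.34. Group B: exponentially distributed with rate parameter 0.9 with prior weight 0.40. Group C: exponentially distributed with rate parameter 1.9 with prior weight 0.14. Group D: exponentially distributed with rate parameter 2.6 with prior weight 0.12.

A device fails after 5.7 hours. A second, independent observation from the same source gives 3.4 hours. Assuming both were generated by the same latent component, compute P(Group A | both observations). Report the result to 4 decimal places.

P(component k | x) = P(Z=k)·f_k(x) / marginal(x), where marginal(x) = Σ_j P(Z=j)·f_j(x).
Since both observations come from the same component, the likelihood for component k is f_k(x₁)·f_k(x₂).
  p_A = [0.0639638] × [0.101323] = 0.00648103
  p_B = [0.0053249] × [0.0421989] = 0.000224705
  p_C = [3.76136e-05] × [0.00297311] = 1.11829e-07
  p_D = [9.52202e-07] × [0.000376539] = 3.58541e-10
Unnormalised posteriors:
  P(Z=A)·p_A = 0.34 × 0.00648103 = 0.00220355
  P(Z=B)·p_B = 0.40 × 0.000224705 = 8.98821e-05
  P(Z=C)·p_C = 0.14 × 1.11829e-07 = 1.56561e-08
  P(Z=D)·p_D = 0.12 × 3.58541e-10 = 4.3025e-11
Sum: 0.00220355 + 8.98821e-05 + 1.56561e-08 + 4.3025e-11 = 0.00229345
P(Group A | x₁, x₂) = 0.00220355 / 0.00229345 ≈ 0.9608

0.9608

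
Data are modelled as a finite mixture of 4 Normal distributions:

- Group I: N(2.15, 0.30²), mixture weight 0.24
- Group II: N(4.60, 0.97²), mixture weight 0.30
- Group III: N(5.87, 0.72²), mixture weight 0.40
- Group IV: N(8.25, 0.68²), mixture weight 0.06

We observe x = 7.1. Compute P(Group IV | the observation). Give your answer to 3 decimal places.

By Bayes' theorem, P(k | x) = w_k f_k(x) / Σ_j w_j f_j(x).
Evaluate each component's likelihood at the observed value:
  p_I = (1/(0.30·√(2π)))·exp(−(7.1−2.15)²/(2·0.30²)) = 1.329808·exp(-136.12500) = 1.01263e-59
  p_II = (1/(0.97·√(2π)))·exp(−(7.1−4.60)²/(2·0.97²)) = 0.411281·exp(-3.32129) = 0.0148498
  p_III = (1/(0.72·√(2π)))·exp(−(7.1−5.87)²/(2·0.72²)) = 0.554087·exp(-1.45920) = 0.128782
  p_IV = (1/(0.68·√(2π)))·exp(−(7.1−8.25)²/(2·0.68²)) = 0.586680·exp(-1.43004) = 0.140392
Multiply by the mixture weights:
  w_I·p_I = 0.24 × 1.01263e-59 = 2.43032e-60
  w_II·p_II = 0.30 × 0.0148498 = 0.00445495
  w_III·p_III = 0.40 × 0.128782 = 0.0515127
  w_IV·p_IV = 0.06 × 0.140392 = 0.00842354
Normaliser: 2.43032e-60 + 0.00445495 + 0.0515127 + 0.00842354 = 0.0643912
P(Group IV | the observation) = 0.00842354 / 0.0643912 ≈ 0.131

0.131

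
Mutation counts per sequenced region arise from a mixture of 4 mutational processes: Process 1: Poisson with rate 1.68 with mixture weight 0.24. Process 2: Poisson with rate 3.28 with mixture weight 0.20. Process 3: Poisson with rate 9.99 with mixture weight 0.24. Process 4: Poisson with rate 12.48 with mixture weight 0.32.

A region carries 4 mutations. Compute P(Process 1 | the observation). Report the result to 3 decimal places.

Posterior ∝ prior × likelihood, so P(k | x) ∝ w_k f_k(x); normalise over all components.
Component likelihoods at x = 4 mutations:
  f_1 = e^(−1.68)·1.68^4/4! = 0.0618602
  f_2 = e^(−3.28)·3.28^4/4! = 0.181467
  f_3 = e^(−9.99)·9.99^4/4! = 0.0190304
  f_4 = e^(−12.48)·12.48^4/4! = 0.00384284
Weight by the priors:
  w_1·f_1 = 0.24 × 0.0618602 = 0.0148464
  w_2·f_2 = 0.20 × 0.181467 = 0.0362934
  w_3·f_3 = 0.24 × 0.0190304 = 0.00456731
  w_4·f_4 = 0.32 × 0.00384284 = 0.00122971
Denominator: 0.0148464 + 0.0362934 + 0.00456731 + 0.00122971 = 0.0569369
So the posterior for Process 1 is 0.0148464 / 0.0569369 ≈ 0.261.

0.261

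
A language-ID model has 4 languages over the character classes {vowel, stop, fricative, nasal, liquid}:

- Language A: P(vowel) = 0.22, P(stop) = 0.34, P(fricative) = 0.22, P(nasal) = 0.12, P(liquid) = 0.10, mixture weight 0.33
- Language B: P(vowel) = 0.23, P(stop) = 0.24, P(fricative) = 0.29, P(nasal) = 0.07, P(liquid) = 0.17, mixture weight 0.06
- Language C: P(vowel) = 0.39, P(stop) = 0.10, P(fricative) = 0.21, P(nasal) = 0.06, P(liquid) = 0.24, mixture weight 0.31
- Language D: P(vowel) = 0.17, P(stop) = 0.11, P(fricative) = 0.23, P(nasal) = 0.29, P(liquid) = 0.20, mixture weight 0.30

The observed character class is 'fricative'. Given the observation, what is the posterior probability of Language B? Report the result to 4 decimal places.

Posterior ∝ prior × likelihood, so P(k | x) ∝ w_k f_k(x); normalise over all components.
Evaluate each component's likelihood at the observed value:
  f_A = 0.22
  f_B = 0.29
  f_C = 0.21
  f_D = 0.23
Unnormalised posteriors:
  w_A·f_A = 0.33 × 0.22 = 0.0726
  w_B·f_B = 0.06 × 0.29 = 0.0174
  w_C·f_C = 0.31 × 0.21 = 0.0651
  w_D·f_D = 0.30 × 0.23 = 0.069
Normaliser: 0.0726 + 0.0174 + 0.0651 + 0.069 = 0.2241
Responsibility of Language B: 0.0174 / 0.2241 ≈ 0.0776

0.0776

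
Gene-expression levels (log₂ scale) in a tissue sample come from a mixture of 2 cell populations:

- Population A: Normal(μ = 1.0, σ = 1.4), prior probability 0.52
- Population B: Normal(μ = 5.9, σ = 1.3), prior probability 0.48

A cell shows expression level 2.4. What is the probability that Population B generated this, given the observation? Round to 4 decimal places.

The responsibility of component k is π_k f_k(x) divided by Σ_j π_j f_j(x).
Component likelihoods at x = 2.4:
  L_A = (1/(1.4·√(2π)))·exp(−(2.4−1.0)²/(2·1.4²)) = 0.284959·exp(-0.50000) = 0.172836
  L_B = (1/(1.3·√(2π)))·exp(−(2.4−5.9)²/(2·1.3²)) = 0.306879·exp(-3.62426) = 0.00818409
Unnormalised posteriors:
  π_A·L_A = 0.52 × 0.172836 = 0.0898748
  π_B·L_B = 0.48 × 0.00818409 = 0.00392836
Evidence: 0.0898748 + 0.00392836 = 0.0938032
P(Population B | 2.4) ≈ 0.0419

0.0419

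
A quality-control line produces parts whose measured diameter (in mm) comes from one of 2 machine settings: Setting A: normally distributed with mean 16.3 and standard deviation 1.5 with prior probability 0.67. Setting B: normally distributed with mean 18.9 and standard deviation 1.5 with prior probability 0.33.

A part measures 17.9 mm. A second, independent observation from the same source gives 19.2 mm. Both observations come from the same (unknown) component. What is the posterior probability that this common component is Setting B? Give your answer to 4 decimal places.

0.8157

Posterior ∝ prior × likelihood, so P(k | x) ∝ π_k f_k(x); normalise over all components.
Since both observations come from the same component, the likelihood for component k is f_k(x₁)·f_k(x₂).
  L_A = [0.150575] × [0.0410365] = 0.00617909
  L_B = [0.212965] × [0.260695] = 0.055519
Weight by the priors:
  π_A·L_A = 0.67 × 0.00617909 = 0.00413999
  π_B·L_B = 0.33 × 0.055519 = 0.0183213
Sum: 0.00413999 + 0.0183213 = 0.0224613
So the posterior for Setting B is 0.0183213 / 0.0224613 ≈ 0.8157.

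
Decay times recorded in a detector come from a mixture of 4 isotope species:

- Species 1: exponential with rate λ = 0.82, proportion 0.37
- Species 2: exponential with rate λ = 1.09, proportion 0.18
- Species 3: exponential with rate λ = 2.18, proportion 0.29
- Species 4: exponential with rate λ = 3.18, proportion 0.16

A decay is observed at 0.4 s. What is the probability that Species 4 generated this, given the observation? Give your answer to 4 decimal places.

P(component k | x) = π_k·f_k(x) / marginal(x), where marginal(x) = Σ_j π_j·f_j(x).
Component likelihoods at x = 0.4 s:
  L_1 = 0.590698
  L_2 = 0.704813
  L_3 = 0.91149
  L_4 = 0.89126
Unnormalised posteriors:
  π_1·L_1 = 0.37 × 0.590698 = 0.218558
  π_2·L_2 = 0.18 × 0.704813 = 0.126866
  π_3·L_3 = 0.29 × 0.91149 = 0.264332
  π_4·L_4 = 0.16 × 0.89126 = 0.142602
Denominator: 0.218558 + 0.126866 + 0.264332 + 0.142602 = 0.752358
So the posterior for Species 4 is 0.142602 / 0.752358 ≈ 0.1895.

0.1895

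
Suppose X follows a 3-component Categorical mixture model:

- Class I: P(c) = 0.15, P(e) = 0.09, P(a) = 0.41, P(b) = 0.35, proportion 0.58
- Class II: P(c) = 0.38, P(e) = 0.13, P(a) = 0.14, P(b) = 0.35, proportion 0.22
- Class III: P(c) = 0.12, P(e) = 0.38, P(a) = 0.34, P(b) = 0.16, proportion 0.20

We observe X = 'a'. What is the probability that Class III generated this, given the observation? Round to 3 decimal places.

0.202

Posterior ∝ prior × likelihood, so P(k | x) ∝ P(Z=k) f_k(x); normalise over all components.
Component likelihoods at x = 'a':
  f_I = P(a | comp) = 0.41
  f_II = P(a | comp) = 0.14
  f_III = P(a | comp) = 0.34
Unnormalised posteriors:
  P(Z=I)·f_I = 0.58 × 0.41 = 0.2378
  P(Z=II)·f_II = 0.22 × 0.14 = 0.0308
  P(Z=III)·f_III = 0.20 × 0.34 = 0.068
Evidence: 0.2378 + 0.0308 + 0.068 = 0.3366
Responsibility of Class III: 0.068 / 0.3366 ≈ 0.202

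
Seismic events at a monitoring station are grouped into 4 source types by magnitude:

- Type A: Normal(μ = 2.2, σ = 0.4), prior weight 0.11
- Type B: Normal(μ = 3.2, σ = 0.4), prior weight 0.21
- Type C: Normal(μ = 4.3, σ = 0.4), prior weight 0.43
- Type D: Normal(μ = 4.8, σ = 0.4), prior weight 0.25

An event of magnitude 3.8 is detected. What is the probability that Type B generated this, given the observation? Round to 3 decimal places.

P(component k | x) = w_k·f_k(x) / marginal(x), where marginal(x) = Σ_j w_j·f_j(x).
Evaluate each component's likelihood at the observed value:
  p_A = 0.000334576
  p_B = 0.323794
  p_C = 0.456623
  p_D = 0.0438208
Weight by the priors:
  w_A·p_A = 0.11 × 0.000334576 = 3.68033e-05
  w_B·p_B = 0.21 × 0.323794 = 0.0679967
  w_C·p_C = 0.43 × 0.456623 = 0.196348
  w_D·p_D = 0.25 × 0.0438208 = 0.0109552
Normaliser: 3.68033e-05 + 0.0679967 + 0.196348 + 0.0109552 = 0.275336
P(Type B | the observation) = 0.0679967 / 0.275336 ≈ 0.247

0.247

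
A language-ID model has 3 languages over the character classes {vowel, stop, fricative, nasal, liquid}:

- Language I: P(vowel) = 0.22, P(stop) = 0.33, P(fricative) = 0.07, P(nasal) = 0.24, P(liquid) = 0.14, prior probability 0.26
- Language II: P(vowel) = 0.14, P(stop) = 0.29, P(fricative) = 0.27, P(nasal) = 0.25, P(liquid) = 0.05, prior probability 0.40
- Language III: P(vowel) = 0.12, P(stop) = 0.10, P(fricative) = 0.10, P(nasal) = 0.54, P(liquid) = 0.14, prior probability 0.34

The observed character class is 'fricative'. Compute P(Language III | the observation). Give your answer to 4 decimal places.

0.2122

P(component k | x) = π_k·f_k(x) / marginal(x), where marginal(x) = Σ_j π_j·f_j(x).
Component likelihoods at x = 'fricative':
  L_I = P(fricative | comp) = 0.07
  L_II = P(fricative | comp) = 0.27
  L_III = P(fricative | comp) = 0.10
Multiply by the mixture weights:
  π_I·L_I = 0.26 × 0.07 = 0.0182
  π_II·L_II = 0.40 × 0.27 = 0.108
  π_III·L_III = 0.34 × 0.1 = 0.034
Marginal: 0.0182 + 0.108 + 0.034 = 0.1602
P(Language III | the observation) ≈ 0.2122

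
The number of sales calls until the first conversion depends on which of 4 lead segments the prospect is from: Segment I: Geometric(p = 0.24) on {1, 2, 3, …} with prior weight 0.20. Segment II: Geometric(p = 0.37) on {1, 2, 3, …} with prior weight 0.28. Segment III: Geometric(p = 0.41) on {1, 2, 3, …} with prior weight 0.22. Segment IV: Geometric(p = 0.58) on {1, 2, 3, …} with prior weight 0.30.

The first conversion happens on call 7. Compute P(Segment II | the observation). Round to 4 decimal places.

P(component k | x) = w_k·f_k(x) / marginal(x), where marginal(x) = Σ_j w_j·f_j(x).
Component likelihoods at x = 7:
  f_I = 0.24·(1−0.24)^6 = 0.24·0.1927 = 0.046248
  f_II = 0.37·(1−0.37)^6 = 0.37·0.0625235 = 0.0231337
  f_III = 0.41·(1−0.41)^6 = 0.41·0.0421805 = 0.017294
  f_IV = 0.58·(1−0.58)^6 = 0.58·0.00548903 = 0.00318364
Multiply by the mixture weights:
  w_I·f_I = 0.20 × 0.046248 = 0.0092496
  w_II·f_II = 0.28 × 0.0231337 = 0.00647743
  w_III·f_III = 0.22 × 0.017294 = 0.00380468
  w_IV·f_IV = 0.30 × 0.00318364 = 0.000955092
Marginal: 0.0092496 + 0.00647743 + 0.00380468 + 0.000955092 = 0.0204868
Responsibility of Segment II: 0.00647743 / 0.0204868 ≈ 0.3162

0.3162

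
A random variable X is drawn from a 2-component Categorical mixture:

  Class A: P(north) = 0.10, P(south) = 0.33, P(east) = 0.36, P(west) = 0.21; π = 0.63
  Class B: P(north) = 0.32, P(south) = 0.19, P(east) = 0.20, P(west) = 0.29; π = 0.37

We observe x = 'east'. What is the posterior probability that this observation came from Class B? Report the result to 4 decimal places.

The responsibility of component k is w_k f_k(x) divided by Σ_j w_j f_j(x).
Categorical probabilities:
  L_A = 0.36
  L_B = 0.2
Multiply by the mixture weights:
  w_A·L_A = 0.63 × 0.36 = 0.2268
  w_B·L_B = 0.37 × 0.2 = 0.074
Denominator: 0.2268 + 0.074 = 0.3008
P(Class B | the observation) ≈ 0.2460

0.2460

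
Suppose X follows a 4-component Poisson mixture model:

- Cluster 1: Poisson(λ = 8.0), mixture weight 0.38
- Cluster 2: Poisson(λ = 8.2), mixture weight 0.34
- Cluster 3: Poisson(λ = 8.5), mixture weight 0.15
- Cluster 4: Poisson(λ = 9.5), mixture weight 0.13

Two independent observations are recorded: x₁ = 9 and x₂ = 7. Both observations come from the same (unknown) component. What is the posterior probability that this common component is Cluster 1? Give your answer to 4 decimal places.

0.3937

P(component k | x) = w_k·f_k(x) / marginal(x), where marginal(x) = Σ_j w_j·f_j(x).
Since both observations come from the same component, the likelihood for component k is f_k(x₁)·f_k(x₂).
  p_1 = [0.124077] × [0.139587] = 0.0173195
  p_2 = [0.126866] × [0.135848] = 0.0172345
  p_3 = [0.129869] × [0.129419] = 0.0168075
  p_4 = [0.130003] × [0.103714] = 0.0134831
Weight by the priors:
  w_1·p_1 = 0.38 × 0.0173195 = 0.0065814
  w_2·p_2 = 0.34 × 0.0172345 = 0.00585973
  w_3·p_3 = 0.15 × 0.0168075 = 0.00252112
  w_4·p_4 = 0.13 × 0.0134831 = 0.0017528
Marginal: 0.0065814 + 0.00585973 + 0.00252112 + 0.0017528 = 0.0167151
P(Cluster 1 | x) ≈ 0.3937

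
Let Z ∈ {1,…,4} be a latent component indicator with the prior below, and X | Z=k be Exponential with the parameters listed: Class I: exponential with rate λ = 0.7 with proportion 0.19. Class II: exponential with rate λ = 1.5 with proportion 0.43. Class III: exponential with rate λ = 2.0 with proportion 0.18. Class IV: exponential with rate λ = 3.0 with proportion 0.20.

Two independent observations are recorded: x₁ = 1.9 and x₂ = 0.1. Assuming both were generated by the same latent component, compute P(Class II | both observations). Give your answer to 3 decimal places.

P(component k | x) = P(Z=k)·f_k(x) / marginal(x), where marginal(x) = Σ_j P(Z=j)·f_j(x).
Since both observations come from the same component, the likelihood for component k is f_k(x₁)·f_k(x₂).
  L_I = [0.185134] × [0.652676] = 0.120833
  L_II = [0.0867665] × [1.29106] = 0.112021
  L_III = [0.0447415] × [1.63746] = 0.0732626
  L_IV = [0.0100379] × [2.22245] = 0.0223088
Multiply by the mixture weights:
  P(Z=I)·L_I = 0.19 × 0.120833 = 0.0229582
  P(Z=II)·L_II = 0.43 × 0.112021 = 0.048169
  P(Z=III)·L_III = 0.18 × 0.0732626 = 0.0131873
  P(Z=IV)·L_IV = 0.20 × 0.0223088 = 0.00446175
Denominator: 0.0229582 + 0.048169 + 0.0131873 + 0.00446175 = 0.0887762
Responsibility of Class II: 0.048169 / 0.0887762 ≈ 0.543

0.543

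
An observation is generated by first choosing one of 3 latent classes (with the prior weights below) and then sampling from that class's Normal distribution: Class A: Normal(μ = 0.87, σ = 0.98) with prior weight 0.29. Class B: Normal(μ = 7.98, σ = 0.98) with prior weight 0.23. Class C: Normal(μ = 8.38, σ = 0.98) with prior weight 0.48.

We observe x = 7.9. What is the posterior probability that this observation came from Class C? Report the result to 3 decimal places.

By Bayes' theorem, P(k | x) = π_k f_k(x) / Σ_j π_j f_j(x).
Evaluate each component's likelihood at the observed value:
  p_A = 2.72632e-12
  p_B = 0.40573
  p_C = 0.361069
Unnormalised posteriors:
  π_A·p_A = 0.29 × 2.72632e-12 = 7.90634e-13
  π_B·p_B = 0.23 × 0.40573 = 0.0933179
  π_C·p_C = 0.48 × 0.361069 = 0.173313
Sum: 7.90634e-13 + 0.0933179 + 0.173313 = 0.266631
P(Class C | 7.9) = 0.173313 / 0.266631 ≈ 0.650

0.650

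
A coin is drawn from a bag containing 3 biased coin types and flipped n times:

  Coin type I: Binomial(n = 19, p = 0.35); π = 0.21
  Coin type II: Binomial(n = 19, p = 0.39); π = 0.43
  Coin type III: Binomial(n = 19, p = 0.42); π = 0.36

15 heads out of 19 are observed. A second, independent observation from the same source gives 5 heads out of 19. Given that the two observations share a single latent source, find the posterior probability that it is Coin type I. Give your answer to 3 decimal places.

0.066

Posterior ∝ prior × likelihood, so P(k | x) ∝ P(Z=k) f_k(x); normalise over all components.
Since both observations come from the same component, the likelihood for component k is f_k(x₁)·f_k(x₂).
  L_I = [C(19,15)·0.35^15·0.65^4 = 3876·1.44884e-07·0.178506 = 0.000100244] × [0.146768] = 1.47126e-05
  L_II = [C(19,15)·0.39^15·0.61^4 = 3876·7.34462e-07·0.138458 = 0.00039416] × [0.103621] = 4.0843e-05
  L_III = [C(19,15)·0.42^15·0.58^4 = 3876·2.23223e-06·0.113165 = 0.000979118] × [0.0740872] = 7.25402e-05
Prior × likelihood for each component:
  P(Z=I)·L_I = 0.21 × 1.47126e-05 = 3.08965e-06
  P(Z=II)·L_II = 0.43 × 4.0843e-05 = 1.75625e-05
  P(Z=III)·L_III = 0.36 × 7.25402e-05 = 2.61145e-05
Denominator: 3.08965e-06 + 1.75625e-05 + 2.61145e-05 = 4.67666e-05
Responsibility of Coin type I: 3.08965e-06 / 4.67666e-05 ≈ 0.066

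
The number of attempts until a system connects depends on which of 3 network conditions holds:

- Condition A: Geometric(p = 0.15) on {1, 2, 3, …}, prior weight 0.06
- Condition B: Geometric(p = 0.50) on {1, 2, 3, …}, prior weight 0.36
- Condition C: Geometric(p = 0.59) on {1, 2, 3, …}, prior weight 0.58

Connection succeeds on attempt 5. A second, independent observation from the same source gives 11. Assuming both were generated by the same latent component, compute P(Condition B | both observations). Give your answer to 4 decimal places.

P(component k | x) = π_k·f_k(x) / marginal(x), where marginal(x) = Σ_j π_j·f_j(x).
Since both observations come from the same component, the likelihood for component k is f_k(x₁)·f_k(x₂).
  f_A = [0.15·(1−0.15)^4 = 0.15·0.522006 = 0.0783009] × [0.0295312] = 0.00231232
  f_B = [0.50·(1−0.50)^4 = 0.50·0.0625 = 0.03125] × [0.000488281] = 1.52588e-05
  f_C = [0.59·(1−0.59)^4 = 0.59·0.0282576 = 0.016672] × [7.91937e-05] = 1.32032e-06
Prior × likelihood for each component:
  π_A·f_A = 0.06 × 0.00231232 = 0.000138739
  π_B·f_B = 0.36 × 1.52588e-05 = 5.49316e-06
  π_C·f_C = 0.58 × 1.32032e-06 = 7.65784e-07
Sum: 0.000138739 + 5.49316e-06 + 7.65784e-07 = 0.000144998
P(Condition B | x) ≈ 0.0379

0.0379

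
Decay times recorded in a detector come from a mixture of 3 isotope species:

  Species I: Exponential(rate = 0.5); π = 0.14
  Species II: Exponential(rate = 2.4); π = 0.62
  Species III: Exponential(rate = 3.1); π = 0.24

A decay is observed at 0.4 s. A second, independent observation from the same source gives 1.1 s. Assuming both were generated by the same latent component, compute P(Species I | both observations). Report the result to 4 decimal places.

0.1214

Apply Bayes' rule: the posterior for each component is proportional to its prior times its likelihood at x.
Since both observations come from the same component, the likelihood for component k is f_k(x₁)·f_k(x₂).
  f_I = [0.5·e^(−0.5·0.4) = 0.5·e^(−0.2000) = 0.409365] × [0.288475] = 0.118092
  f_II = [2.4·e^(−2.4·0.4) = 2.4·e^(−0.9600) = 0.918943] × [0.171267] = 0.157385
  f_III = [3.1·e^(−3.1·0.4) = 3.1·e^(−1.2400) = 0.897091] × [0.102428] = 0.091887
Weight by the priors:
  w_I·f_I = 0.14 × 0.118092 = 0.0165328
  w_II·f_II = 0.62 × 0.157385 = 0.0975785
  w_III·f_III = 0.24 × 0.091887 = 0.0220529
Normaliser: 0.0165328 + 0.0975785 + 0.0220529 = 0.136164
Responsibility of Species I: 0.0165328 / 0.136164 ≈ 0.1214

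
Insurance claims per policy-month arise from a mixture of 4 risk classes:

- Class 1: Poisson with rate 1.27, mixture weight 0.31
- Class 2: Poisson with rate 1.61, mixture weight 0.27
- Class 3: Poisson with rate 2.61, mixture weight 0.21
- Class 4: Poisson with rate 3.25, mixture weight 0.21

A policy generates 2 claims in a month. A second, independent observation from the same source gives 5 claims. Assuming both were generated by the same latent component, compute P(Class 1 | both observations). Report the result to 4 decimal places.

By Bayes' theorem, P(k | x) = π_k f_k(x) / Σ_j π_j f_j(x).
Since both observations come from the same component, the likelihood for component k is f_k(x₁)·f_k(x₂).
  f_1 = [e^(−1.27)·1.27^2/2! = 0.226477] × [0.00773185] = 0.00175108
  f_2 = [e^(−1.61)·1.61^2/2! = 0.259064] × [0.0180191] = 0.00466812
  f_3 = [e^(−2.61)·2.61^2/2! = 0.250462] × [0.0742186] = 0.018589
  f_4 = [e^(−3.25)·3.25^2/2! = 0.204776] × [0.11716] = 0.0239915
Unnormalised posteriors:
  π_1·f_1 = 0.31 × 0.00175108 = 0.000542836
  π_2·f_2 = 0.27 × 0.00466812 = 0.00126039
  π_3·f_3 = 0.21 × 0.018589 = 0.00390368
  π_4·f_4 = 0.21 × 0.0239915 = 0.00503822
Denominator: 0.000542836 + 0.00126039 + 0.00390368 + 0.00503822 = 0.0107451
Responsibility of Class 1: 0.000542836 / 0.0107451 ≈ 0.0505

0.0505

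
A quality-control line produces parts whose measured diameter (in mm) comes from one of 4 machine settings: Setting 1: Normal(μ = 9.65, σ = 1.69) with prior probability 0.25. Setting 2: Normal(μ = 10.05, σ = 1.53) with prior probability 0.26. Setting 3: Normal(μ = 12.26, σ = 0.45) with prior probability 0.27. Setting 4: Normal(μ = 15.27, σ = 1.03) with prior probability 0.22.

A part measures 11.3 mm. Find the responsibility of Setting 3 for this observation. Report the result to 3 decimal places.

P(component k | x) = P(Z=k)·f_k(x) / marginal(x), where marginal(x) = Σ_j P(Z=j)·f_j(x).
Evaluate each component's likelihood at the observed value:
  p_1 = (1/(1.69·√(2π)))·exp(−(11.3−9.65)²/(2·1.69²)) = 0.236061·exp(-0.47661) = 0.146566
  p_2 = (1/(1.53·√(2π)))·exp(−(11.3−10.05)²/(2·1.53²)) = 0.260747·exp(-0.33374) = 0.186757
  p_3 = (1/(0.45·√(2π)))·exp(−(11.3−12.26)²/(2·0.45²)) = 0.886538·exp(-2.27556) = 0.0910828
  p_4 = (1/(1.03·√(2π)))·exp(−(11.3−15.27)²/(2·1.03²)) = 0.387323·exp(-7.42808) = 0.000230196
Weight by the priors:
  P(Z=1)·p_1 = 0.25 × 0.146566 = 0.0366415
  P(Z=2)·p_2 = 0.26 × 0.186757 = 0.0485569
  P(Z=3)·p_3 = 0.27 × 0.0910828 = 0.0245924
  P(Z=4)·p_4 = 0.22 × 0.000230196 = 5.06432e-05
Evidence: 0.0366415 + 0.0485569 + 0.0245924 + 5.06432e-05 = 0.109841
So the posterior for Setting 3 is 0.0245924 / 0.109841 ≈ 0.224.

0.224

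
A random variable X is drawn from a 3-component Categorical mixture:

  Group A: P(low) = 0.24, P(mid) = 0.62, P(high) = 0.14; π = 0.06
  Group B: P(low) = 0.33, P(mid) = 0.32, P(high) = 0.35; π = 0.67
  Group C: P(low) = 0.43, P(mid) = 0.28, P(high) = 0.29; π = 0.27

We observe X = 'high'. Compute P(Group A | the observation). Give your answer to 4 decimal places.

P(component k | x) = P(Z=k)·f_k(x) / marginal(x), where marginal(x) = Σ_j P(Z=j)·f_j(x).
Evaluate each component's likelihood at the observed value:
  p_A = P(high | comp) = 0.14
  p_B = P(high | comp) = 0.35
  p_C = P(high | comp) = 0.29
Multiply by the mixture weights:
  P(Z=A)·p_A = 0.06 × 0.14 = 0.0084
  P(Z=B)·p_B = 0.67 × 0.35 = 0.2345
  P(Z=C)·p_C = 0.27 × 0.29 = 0.0783
Evidence: 0.0084 + 0.2345 + 0.0783 = 0.3212
P(Group A | data) = 0.0084 / 0.3212 ≈ 0.0262

0.0262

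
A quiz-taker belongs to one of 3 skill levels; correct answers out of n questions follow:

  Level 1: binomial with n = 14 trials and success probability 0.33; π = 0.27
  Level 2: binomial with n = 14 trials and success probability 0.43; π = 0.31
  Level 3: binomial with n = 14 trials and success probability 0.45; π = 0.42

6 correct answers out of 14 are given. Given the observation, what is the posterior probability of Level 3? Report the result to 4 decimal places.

0.4479

Apply Bayes' rule: the posterior for each component is proportional to its prior times its likelihood at x.
Component likelihoods at x = 6 correct answers out of 14:
  p_1 = 0.157484
  p_2 = 0.211527
  p_3 = 0.208801
Multiply by the mixture weights:
  P(Z=1)·p_1 = 0.27 × 0.157484 = 0.0425208
  P(Z=2)·p_2 = 0.31 × 0.211527 = 0.0655732
  P(Z=3)·p_3 = 0.42 × 0.208801 = 0.0876963
Sum: 0.0425208 + 0.0655732 + 0.0876963 = 0.19579
P(Level 3 | data) ≈ 0.4479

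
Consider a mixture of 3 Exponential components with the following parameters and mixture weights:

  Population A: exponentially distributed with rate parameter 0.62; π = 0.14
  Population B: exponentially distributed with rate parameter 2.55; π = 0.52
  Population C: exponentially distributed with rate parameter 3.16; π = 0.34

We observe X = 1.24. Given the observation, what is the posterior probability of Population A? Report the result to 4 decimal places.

The responsibility of component k is w_k f_k(x) divided by Σ_j w_j f_j(x).
Component likelihoods at x = 1.24:
  p_A = 0.287413
  p_B = 0.107969
  p_C = 0.0627983
Multiply by the mixture weights:
  w_A·p_A = 0.14 × 0.287413 = 0.0402378
  w_B·p_B = 0.52 × 0.107969 = 0.0561441
  w_C·p_C = 0.34 × 0.0627983 = 0.0213514
Denominator: 0.0402378 + 0.0561441 + 0.0213514 = 0.117733
So the posterior for Population A is 0.0402378 / 0.117733 ≈ 0.3418.

0.3418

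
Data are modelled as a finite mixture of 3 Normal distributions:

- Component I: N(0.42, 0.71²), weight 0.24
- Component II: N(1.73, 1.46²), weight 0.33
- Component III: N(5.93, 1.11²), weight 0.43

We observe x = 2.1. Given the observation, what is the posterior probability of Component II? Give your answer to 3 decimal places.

The responsibility of component k is P(Z=k) f_k(x) divided by Σ_j P(Z=j) f_j(x).
Normal densities:
  p_I = 0.0341876
  p_II = 0.264613
  p_III = 0.000933936
Weight by the priors:
  P(Z=I)·p_I = 0.24 × 0.0341876 = 0.00820502
  P(Z=II)·p_II = 0.33 × 0.264613 = 0.0873223
  P(Z=III)·p_III = 0.43 × 0.000933936 = 0.000401592
Normaliser: 0.00820502 + 0.0873223 + 0.000401592 = 0.0959289
P(Component II | data) = 0.0873223 / 0.0959289 ≈ 0.910

0.910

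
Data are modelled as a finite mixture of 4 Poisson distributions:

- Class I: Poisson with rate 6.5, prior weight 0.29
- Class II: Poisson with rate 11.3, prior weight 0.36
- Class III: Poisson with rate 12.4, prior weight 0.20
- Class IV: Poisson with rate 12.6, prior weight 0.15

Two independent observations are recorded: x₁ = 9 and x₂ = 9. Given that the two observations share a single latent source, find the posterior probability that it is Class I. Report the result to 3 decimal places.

0.268

Posterior ∝ prior × likelihood, so P(k | x) ∝ π_k f_k(x); normalise over all components.
Since both observations come from the same component, the likelihood for component k is f_k(x₁)·f_k(x₂).
  L_I = [0.085811] × [0.085811] = 0.00736353
  L_II = [0.102427] × [0.102427] = 0.0104913
  L_III = [0.0786648] × [0.0786648] = 0.00618815
  L_IV = [0.0743809] × [0.0743809] = 0.00553252
Multiply by the mixture weights:
  π_I·L_I = 0.29 × 0.00736353 = 0.00213542
  π_II·L_II = 0.36 × 0.0104913 = 0.00377688
  π_III·L_III = 0.20 × 0.00618815 = 0.00123763
  π_IV·L_IV = 0.15 × 0.00553252 = 0.000829878
Evidence: 0.00213542 + 0.00377688 + 0.00123763 + 0.000829878 = 0.00797981
Responsibility of Class I: 0.00213542 / 0.00797981 ≈ 0.268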